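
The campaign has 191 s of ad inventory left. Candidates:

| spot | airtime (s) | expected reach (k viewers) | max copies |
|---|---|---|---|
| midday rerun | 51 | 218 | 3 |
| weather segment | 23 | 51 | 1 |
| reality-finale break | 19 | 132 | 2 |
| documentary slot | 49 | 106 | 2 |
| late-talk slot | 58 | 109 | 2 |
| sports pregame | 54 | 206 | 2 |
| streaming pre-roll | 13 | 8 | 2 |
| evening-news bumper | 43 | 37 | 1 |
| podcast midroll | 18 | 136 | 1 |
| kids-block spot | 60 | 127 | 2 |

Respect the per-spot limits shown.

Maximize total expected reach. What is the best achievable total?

922

A density-first pass picks 2×midday rerun + weather segment + 2×reality-finale break + podcast midroll — 887 at 181 s.
The 42 s tied up in weather segment and reality-finale break is better spent on midday rerun — total rises to 922 (190 s).
That's the maximum — no swap from here does better than 922.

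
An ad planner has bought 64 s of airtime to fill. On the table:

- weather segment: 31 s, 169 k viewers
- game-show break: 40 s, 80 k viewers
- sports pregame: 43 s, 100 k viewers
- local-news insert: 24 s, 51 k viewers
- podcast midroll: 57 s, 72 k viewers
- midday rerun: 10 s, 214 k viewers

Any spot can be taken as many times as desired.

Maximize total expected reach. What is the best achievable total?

1284

Taking 6×midday rerun: 60 s used, 1284 in expected reach.
Every other selection either busts 64 s or fails to beat 1284.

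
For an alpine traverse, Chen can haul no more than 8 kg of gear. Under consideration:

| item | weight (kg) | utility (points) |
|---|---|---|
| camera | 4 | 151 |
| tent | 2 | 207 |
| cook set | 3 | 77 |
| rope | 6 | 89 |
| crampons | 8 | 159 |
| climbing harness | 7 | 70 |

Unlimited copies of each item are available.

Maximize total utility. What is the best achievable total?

828

The ratio ordering already packs tightly: 4×tent, 8 kg, 828.
No other feasible combination exceeds 828.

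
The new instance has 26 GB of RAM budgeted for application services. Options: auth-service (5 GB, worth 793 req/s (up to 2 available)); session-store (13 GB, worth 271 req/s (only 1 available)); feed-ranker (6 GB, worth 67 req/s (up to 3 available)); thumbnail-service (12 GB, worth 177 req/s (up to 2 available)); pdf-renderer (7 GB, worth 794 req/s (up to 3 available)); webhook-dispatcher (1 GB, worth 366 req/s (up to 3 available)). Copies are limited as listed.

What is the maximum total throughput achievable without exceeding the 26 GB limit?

A density-first pass picks 2×auth-service + feed-ranker + pdf-renderer + 3×webhook-dispatcher — 3545 at 26 GB.
Replace feed-ranker and webhook-dispatcher with pdf-renderer: the trade gains 361 net, giving 3906 at 26 GB.
Every other selection either busts 26 GB or exceeds an availability limit or fails to beat 3906.

3906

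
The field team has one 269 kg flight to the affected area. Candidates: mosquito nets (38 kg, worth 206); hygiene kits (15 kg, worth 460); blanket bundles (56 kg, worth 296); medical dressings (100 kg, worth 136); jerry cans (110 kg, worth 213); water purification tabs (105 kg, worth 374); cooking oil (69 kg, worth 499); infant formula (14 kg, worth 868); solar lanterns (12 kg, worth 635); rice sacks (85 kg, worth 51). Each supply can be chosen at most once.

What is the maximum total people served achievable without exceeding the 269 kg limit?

By people served per kg: infant formula 62.00, solar lanterns 52.92, hygiene kits 30.67, cooking oil 7.23 lead.
Taking the top-ratio supplies first gives mosquito nets + hygiene kits + blanket bundles + cooking oil + infant formula + solar lanterns for 2964 (204 kg).
The 56 kg tied up in blanket bundles is better spent on water purification tabs — total rises to 3042 (253 kg).
The closest alternative, mosquito nets + hygiene kits + blanket bundles + cooking oil + infant formula + solar lanterns, reaches only 2964.

3042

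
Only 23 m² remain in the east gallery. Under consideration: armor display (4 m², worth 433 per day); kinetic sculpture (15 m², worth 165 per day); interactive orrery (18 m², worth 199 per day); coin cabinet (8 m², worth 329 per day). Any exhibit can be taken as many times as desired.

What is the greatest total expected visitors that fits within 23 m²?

By expected visitors per m²: armor display 108.25, coin cabinet 41.12, interactive orrery 11.06 lead.
Taking 5×armor display: 20 m² used, 2165 in expected visitors.
That's the maximum — no swap from here does better than 2165.

2165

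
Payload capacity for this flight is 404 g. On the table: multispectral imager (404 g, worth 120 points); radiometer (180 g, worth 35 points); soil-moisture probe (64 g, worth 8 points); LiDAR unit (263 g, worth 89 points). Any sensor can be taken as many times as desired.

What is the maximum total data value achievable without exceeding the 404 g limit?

120

Taking the top-ratio sensors first gives 2×soil-moisture probe + LiDAR unit for 105 (391 g).
Replace 2×soil-moisture probe and LiDAR unit with multispectral imager: the trade gains 15 net, giving 120 at 404 g.
Every other selection either busts 404 g or fails to beat 120.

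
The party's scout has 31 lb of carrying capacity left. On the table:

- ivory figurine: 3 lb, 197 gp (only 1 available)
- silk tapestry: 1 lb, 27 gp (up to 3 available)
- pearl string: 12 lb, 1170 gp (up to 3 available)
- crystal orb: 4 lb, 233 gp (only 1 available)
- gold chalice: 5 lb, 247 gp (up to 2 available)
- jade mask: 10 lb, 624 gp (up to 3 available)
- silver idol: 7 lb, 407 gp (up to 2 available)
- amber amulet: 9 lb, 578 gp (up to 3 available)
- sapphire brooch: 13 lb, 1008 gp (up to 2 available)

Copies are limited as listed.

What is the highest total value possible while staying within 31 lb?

2770

Best packing: ivory figurine + 2×pearl string + crystal orb — 31 lb, 2770 total.
Every other selection either busts 31 lb or exceeds an availability limit or fails to beat 2770.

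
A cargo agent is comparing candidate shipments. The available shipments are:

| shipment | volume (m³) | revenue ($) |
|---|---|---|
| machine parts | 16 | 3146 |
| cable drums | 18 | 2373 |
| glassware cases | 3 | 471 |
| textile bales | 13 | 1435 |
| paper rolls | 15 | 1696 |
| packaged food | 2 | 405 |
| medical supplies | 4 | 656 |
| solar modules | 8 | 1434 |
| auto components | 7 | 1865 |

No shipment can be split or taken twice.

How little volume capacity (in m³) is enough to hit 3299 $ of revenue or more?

Look for the lowest-volume combination reaching 3299.
Taking solar modules + auto components gives 3299 (≥ 3299) for 15 m³.
Below 15 m³ the best achievable stays under 3299.

15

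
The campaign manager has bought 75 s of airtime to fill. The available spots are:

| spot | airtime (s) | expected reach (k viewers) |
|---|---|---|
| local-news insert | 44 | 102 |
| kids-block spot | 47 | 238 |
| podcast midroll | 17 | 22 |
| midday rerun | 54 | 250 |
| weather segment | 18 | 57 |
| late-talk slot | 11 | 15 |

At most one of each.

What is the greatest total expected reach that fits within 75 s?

307

Filling by ratio: kids-block spot + weather segment for 295, with 10 s left unused.
Replace kids-block spot with midday rerun: the trade gains 12 net, giving 307 at 72 s.
Next best is kids-block spot + weather segment at 295 (65 s) — short by 12.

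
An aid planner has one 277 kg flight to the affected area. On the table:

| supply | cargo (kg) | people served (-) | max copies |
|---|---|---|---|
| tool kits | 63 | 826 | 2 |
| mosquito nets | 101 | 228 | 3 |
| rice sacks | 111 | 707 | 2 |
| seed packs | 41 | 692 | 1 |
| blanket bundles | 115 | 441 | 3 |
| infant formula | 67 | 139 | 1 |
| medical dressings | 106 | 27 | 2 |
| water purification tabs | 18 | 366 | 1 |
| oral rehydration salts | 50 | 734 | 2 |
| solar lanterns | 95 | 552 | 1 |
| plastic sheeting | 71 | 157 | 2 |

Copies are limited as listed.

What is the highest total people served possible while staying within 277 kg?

3812

The ratio heuristic lands on tool kits + seed packs + water purification tabs + 2×oral rehydration salts (3352) but leaves 55 kg idle.
Dropping water purification tabs frees 18 kg; slotting in tool kits (63 kg) lifts the total to 3812 at 267 kg.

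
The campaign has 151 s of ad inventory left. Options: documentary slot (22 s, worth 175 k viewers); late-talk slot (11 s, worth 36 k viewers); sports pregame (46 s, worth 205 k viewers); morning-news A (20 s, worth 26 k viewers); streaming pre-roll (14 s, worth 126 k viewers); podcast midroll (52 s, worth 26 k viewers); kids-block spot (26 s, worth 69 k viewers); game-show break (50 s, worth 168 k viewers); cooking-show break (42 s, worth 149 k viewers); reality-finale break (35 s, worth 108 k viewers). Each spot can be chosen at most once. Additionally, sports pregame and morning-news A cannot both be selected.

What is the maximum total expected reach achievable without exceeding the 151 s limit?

724

Density check — streaming pre-roll 9.00, documentary slot 7.95, sports pregame 4.46, cooking-show break 3.55 are the best per s.
The ratio heuristic lands on documentary slot + late-talk slot + sports pregame + streaming pre-roll + cooking-show break (691) but leaves 16 s idle.
The 11 s tied up in late-talk slot is better spent on kids-block spot — total rises to 724 (150 s).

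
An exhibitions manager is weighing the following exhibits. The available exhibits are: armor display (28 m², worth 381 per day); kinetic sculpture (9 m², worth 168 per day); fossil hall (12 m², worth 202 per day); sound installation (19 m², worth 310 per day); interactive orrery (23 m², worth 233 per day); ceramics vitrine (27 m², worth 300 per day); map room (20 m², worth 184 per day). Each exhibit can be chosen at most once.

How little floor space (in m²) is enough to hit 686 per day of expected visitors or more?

47

Minimise m² subject to total expected visitors ≥ 686.
Taking armor display + sound installation gives 691 (≥ 686) for 47 m².
Any bundle with less than 47 m² falls short of 686.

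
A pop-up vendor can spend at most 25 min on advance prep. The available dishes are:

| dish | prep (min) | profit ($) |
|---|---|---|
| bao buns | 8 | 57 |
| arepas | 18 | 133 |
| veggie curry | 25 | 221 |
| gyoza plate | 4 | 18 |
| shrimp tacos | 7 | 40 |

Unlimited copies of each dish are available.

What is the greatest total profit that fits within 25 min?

Veggie curry uses 25 of the 25 min and totals 221.
Every other selection either busts 25 min or fails to beat 221.

221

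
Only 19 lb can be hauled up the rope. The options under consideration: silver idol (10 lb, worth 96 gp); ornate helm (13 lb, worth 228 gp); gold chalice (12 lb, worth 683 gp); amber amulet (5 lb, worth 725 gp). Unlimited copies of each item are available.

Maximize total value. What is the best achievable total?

Best packing: 3×amber amulet — 15 lb, 2175 total.

2175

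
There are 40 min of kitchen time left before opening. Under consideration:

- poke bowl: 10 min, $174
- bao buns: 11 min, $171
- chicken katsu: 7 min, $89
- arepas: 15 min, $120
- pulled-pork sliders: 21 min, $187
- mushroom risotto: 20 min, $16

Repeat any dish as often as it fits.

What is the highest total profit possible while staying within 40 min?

696

Best packing: 4×poke bowl — 40 min, 696 total.
No other feasible combination exceeds 696.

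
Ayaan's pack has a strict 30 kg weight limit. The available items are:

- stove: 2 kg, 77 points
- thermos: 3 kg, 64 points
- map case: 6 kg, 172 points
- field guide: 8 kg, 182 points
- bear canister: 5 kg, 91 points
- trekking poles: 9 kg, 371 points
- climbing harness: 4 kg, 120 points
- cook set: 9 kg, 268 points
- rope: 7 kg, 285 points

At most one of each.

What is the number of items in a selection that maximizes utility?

5

Best achievable utility is 1065.
stove + thermos + trekking poles + cook set + rope hits 1065 at 30 kg.
Any selection reaching 1065 contains exactly 5 items.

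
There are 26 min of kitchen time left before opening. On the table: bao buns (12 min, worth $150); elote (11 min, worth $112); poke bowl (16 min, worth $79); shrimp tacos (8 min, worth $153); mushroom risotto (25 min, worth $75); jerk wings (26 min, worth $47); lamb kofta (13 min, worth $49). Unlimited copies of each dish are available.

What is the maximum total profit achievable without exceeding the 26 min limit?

By profit per min: shrimp tacos 19.12, bao buns 12.50, elote 10.18 lead.
The ratio ordering already packs tightly: 3×shrimp tacos, 24 min, 459.

459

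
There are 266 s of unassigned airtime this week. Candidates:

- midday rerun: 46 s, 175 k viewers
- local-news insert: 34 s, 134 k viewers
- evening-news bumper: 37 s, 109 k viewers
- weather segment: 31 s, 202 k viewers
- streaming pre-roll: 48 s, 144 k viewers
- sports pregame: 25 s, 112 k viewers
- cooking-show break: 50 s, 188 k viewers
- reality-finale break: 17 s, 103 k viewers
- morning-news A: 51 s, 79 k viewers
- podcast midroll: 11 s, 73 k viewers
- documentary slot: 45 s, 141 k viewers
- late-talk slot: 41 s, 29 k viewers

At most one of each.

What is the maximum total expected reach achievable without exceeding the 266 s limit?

1131

Greedy by ratio would take midday rerun + local-news insert + weather segment + sports pregame + cooking-show break + reality-finale break + podcast midroll + documentary slot: 259 s used, total 1128.
Dropping documentary slot frees 45 s; slotting in streaming pre-roll (48 s) lifts the total to 1131 at 262 s.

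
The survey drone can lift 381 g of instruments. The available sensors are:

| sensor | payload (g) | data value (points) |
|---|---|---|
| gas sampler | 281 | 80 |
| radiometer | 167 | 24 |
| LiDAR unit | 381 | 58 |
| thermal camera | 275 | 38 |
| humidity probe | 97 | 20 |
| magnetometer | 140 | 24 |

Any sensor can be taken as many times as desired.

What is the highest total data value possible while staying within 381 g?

Taking gas sampler + humidity probe: 378 g used, 100 in data value.

100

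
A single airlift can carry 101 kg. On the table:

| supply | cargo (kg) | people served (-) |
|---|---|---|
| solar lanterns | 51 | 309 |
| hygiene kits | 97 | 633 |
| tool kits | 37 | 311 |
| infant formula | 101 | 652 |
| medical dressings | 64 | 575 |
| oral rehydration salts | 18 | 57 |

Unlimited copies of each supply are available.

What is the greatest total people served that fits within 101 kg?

886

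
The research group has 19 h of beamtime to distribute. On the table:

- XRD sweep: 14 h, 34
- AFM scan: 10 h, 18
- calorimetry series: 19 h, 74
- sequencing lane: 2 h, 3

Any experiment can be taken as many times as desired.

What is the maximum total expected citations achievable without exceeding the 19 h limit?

74

Calorimetry series uses 19 of the 19 h and totals 74.
That's the maximum — no swap from here does better than 74.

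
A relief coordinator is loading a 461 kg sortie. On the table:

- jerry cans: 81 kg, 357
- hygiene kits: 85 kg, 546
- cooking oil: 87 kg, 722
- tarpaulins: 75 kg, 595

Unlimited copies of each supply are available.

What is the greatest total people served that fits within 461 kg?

3610

5×cooking oil uses 435 of the 461 kg and totals 3610.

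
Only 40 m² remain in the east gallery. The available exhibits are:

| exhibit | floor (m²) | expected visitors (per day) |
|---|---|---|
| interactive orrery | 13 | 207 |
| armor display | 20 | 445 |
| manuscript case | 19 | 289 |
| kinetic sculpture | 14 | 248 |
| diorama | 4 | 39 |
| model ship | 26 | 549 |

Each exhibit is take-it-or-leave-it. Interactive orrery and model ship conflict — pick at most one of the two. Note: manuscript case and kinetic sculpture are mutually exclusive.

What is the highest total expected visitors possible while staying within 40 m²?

797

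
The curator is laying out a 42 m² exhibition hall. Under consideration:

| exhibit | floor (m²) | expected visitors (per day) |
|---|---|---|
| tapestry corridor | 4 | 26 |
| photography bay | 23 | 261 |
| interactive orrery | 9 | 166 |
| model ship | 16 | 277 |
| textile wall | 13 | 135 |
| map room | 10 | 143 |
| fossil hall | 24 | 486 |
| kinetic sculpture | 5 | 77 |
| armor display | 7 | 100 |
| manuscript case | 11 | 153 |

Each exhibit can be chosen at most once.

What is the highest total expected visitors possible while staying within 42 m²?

Greedy by ratio would take tapestry corridor + interactive orrery + fossil hall + kinetic sculpture: 42 m² used, total 755.
Dropping tapestry corridor and interactive orrery and kinetic sculpture frees 18 m²; slotting in model ship (16 m²) lifts the total to 763 at 40 m².
Next best is tapestry corridor + interactive orrery + fossil hall + kinetic sculpture at 755 (42 m²) — short by 8.

763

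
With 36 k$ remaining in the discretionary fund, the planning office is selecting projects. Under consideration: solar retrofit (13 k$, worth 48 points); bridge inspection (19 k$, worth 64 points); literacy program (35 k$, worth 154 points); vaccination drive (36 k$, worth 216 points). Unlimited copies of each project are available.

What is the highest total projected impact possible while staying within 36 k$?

Vaccination drive uses 36 of the 36 k$ and totals 216.
Every other selection either busts 36 k$ or fails to beat 216.

216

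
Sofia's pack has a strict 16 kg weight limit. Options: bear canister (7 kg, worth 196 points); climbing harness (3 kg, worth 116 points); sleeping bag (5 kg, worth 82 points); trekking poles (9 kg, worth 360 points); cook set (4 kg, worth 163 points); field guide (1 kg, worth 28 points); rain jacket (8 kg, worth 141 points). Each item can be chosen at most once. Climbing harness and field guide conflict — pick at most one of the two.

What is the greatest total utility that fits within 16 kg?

639

Ranking by ratio (utility/kg): cook set 40.75, trekking poles 40.00, climbing harness 38.67, bear canister 28.00.
Best packing: climbing harness + trekking poles + cook set — 16 kg, 639 total.
Next best is bear canister + trekking poles at 556 (16 kg) — short by 83.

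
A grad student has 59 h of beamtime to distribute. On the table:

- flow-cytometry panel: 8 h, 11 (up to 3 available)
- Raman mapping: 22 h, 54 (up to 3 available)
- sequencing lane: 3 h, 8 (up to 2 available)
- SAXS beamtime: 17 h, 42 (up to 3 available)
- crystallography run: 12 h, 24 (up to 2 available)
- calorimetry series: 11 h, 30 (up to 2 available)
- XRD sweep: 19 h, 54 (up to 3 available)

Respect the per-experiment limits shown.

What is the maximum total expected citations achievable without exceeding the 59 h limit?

162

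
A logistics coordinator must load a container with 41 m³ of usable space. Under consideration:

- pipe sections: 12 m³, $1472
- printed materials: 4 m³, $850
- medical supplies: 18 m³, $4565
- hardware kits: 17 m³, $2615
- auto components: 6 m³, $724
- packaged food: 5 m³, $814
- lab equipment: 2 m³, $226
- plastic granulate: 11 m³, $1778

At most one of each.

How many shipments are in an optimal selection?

4

The maximum revenue within 41 m³ is 8256.
One optimal bundle: printed materials + medical supplies + hardware kits + lab equipment (41 m³).
Every optimal selection uses 4 shipments.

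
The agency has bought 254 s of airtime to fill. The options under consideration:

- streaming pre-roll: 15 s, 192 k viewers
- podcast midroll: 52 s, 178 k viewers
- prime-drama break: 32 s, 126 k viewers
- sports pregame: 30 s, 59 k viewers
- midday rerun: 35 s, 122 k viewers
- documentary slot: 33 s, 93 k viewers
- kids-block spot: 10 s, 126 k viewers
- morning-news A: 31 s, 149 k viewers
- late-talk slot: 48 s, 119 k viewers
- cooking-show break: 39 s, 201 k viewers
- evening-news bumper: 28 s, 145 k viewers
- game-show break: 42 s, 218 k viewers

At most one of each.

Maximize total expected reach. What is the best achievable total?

1335

The ratio heuristic lands on streaming pre-roll + prime-drama break + midday rerun + kids-block spot + morning-news A + cooking-show break + evening-news bumper + game-show break (1279) but leaves 22 s idle.
Dropping midday rerun frees 35 s; slotting in podcast midroll (52 s) lifts the total to 1335 at 249 s.
Nothing else within 254 s beats 1335.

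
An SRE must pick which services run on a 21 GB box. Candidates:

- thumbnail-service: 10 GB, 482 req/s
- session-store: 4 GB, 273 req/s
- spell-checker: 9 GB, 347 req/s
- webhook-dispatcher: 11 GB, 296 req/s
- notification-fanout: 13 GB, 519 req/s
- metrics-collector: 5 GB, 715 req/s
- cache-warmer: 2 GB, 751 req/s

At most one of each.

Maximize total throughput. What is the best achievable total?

2221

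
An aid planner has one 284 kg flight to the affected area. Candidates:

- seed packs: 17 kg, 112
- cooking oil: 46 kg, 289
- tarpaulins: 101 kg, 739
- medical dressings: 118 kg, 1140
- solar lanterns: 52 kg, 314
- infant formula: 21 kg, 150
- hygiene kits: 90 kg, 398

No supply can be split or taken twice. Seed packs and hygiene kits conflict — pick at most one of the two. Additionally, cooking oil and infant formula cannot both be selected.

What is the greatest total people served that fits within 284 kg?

2280

By people served per kg: medical dressings 9.66, tarpaulins 7.32, infant formula 7.14, seed packs 6.59 lead.
The ratio heuristic lands on seed packs + tarpaulins + medical dressings + infant formula (2141) but leaves 27 kg idle.
Dropping infant formula frees 21 kg; slotting in cooking oil (46 kg) lifts the total to 2280 at 282 kg.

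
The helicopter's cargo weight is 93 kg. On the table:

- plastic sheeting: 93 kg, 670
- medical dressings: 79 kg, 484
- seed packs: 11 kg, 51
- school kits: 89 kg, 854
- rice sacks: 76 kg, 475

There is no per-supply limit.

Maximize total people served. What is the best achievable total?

854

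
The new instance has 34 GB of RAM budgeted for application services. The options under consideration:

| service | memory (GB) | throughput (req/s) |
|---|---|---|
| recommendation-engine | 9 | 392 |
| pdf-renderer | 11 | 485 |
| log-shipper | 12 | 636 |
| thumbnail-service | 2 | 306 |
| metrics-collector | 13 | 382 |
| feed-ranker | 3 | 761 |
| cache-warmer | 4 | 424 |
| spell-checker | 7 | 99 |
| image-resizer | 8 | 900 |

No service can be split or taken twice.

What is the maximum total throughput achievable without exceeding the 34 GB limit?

Best packing: log-shipper + thumbnail-service + feed-ranker + cache-warmer + image-resizer — 29 GB, 3027 total.
Nothing else within 34 GB beats 3027.

3027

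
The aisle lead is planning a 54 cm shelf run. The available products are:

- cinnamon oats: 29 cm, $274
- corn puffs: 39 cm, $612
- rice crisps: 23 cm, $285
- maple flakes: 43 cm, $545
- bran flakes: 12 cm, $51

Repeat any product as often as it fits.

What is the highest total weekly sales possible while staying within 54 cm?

Best packing: corn puffs + bran flakes — 51 cm, 663 total.
That's the maximum — no swap from here does better than 663.

663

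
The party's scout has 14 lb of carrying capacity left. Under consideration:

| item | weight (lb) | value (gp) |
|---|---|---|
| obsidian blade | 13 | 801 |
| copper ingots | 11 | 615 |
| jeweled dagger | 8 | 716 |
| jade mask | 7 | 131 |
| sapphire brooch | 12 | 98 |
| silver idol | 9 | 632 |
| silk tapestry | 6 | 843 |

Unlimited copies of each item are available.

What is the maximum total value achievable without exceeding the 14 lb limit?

By value per lb: silk tapestry 140.50, jeweled dagger 89.50, silver idol 70.22, obsidian blade 61.62 lead.
The ratio ordering already packs tightly: 2×silk tapestry, 12 lb, 1686.
The spare 2 lb is too small for any remaining item, and no exchange beats 1686.

1686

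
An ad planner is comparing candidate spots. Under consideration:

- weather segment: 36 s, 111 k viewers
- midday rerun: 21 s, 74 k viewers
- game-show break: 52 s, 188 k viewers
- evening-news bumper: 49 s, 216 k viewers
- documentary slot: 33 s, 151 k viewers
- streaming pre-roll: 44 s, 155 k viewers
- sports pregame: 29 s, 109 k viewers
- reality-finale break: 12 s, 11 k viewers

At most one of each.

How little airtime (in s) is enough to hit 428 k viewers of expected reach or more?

Minimise s subject to total expected reach ≥ 428.
midday rerun + evening-news bumper + documentary slot: 441 expected reach at 103 s.
No combination under 103 s hits 428.

103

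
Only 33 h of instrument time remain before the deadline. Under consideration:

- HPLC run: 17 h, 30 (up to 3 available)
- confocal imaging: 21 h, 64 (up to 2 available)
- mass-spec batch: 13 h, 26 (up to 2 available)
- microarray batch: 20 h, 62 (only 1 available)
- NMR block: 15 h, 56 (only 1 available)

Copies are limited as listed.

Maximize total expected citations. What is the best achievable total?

By expected citations per h: NMR block 3.73, microarray batch 3.10, confocal imaging 3.05 lead.
The ratio heuristic lands on mass-spec batch + NMR block (82) but leaves 5 h idle.
Replace NMR block with microarray batch: the trade gains 6 net, giving 88 at 33 h.

88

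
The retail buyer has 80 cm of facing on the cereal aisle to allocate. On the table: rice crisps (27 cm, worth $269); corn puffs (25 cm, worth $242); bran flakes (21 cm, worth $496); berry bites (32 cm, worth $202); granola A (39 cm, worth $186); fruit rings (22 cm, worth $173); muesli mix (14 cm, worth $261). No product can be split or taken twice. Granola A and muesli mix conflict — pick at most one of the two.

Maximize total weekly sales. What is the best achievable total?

Best packing: rice crisps + bran flakes + muesli mix — 62 cm, 1026 total.

1026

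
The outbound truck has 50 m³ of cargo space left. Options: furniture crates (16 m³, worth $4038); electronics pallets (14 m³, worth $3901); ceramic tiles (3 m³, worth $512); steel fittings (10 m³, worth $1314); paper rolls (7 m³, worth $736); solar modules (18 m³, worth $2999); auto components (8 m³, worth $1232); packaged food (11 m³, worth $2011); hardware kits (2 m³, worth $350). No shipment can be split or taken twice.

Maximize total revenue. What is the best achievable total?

A density-first pass picks furniture crates + electronics pallets + ceramic tiles + packaged food + hardware kits — 10812 at 46 m³.
Replace ceramic tiles and packaged food with solar modules: the trade gains 476 net, giving 11288 at 50 m³.
Next best is furniture crates + electronics pallets + auto components + packaged food at 11182 (49 m³) — short by 106.

11288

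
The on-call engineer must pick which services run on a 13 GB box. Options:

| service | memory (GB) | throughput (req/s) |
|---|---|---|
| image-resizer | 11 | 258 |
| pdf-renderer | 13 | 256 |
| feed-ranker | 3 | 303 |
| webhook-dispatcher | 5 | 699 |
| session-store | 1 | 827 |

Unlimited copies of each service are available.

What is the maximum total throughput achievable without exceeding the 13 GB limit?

10751

The ratio ordering already packs tightly: 13×session-store, 13 GB, 10751.
Nothing else within 13 GB beats 10751.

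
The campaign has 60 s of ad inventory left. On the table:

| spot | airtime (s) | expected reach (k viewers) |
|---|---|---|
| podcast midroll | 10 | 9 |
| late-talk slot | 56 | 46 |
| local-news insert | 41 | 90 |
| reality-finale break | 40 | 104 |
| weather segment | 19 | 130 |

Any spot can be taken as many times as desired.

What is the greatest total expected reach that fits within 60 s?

390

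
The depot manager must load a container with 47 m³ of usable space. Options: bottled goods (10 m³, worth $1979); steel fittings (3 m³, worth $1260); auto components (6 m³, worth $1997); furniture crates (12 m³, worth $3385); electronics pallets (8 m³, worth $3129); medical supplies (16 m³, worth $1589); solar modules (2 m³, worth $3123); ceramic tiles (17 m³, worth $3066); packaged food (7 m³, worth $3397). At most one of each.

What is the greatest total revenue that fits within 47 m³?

17010

A density-first pass picks steel fittings + auto components + furniture crates + electronics pallets + solar modules + packaged food — 16291 at 38 m³.
Replace steel fittings with bottled goods: the trade gains 719 net, giving 17010 at 45 m³.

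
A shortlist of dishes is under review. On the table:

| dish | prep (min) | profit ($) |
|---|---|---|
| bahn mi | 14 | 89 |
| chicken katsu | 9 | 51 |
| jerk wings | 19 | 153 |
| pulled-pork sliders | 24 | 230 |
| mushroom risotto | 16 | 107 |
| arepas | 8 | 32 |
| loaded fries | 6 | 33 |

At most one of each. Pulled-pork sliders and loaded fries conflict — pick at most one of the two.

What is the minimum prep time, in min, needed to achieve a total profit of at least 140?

Need the lightest bundle worth ≥ 140.
jerk wings: 153 profit at 19 min.
Below 19 min the best achievable stays under 140.

19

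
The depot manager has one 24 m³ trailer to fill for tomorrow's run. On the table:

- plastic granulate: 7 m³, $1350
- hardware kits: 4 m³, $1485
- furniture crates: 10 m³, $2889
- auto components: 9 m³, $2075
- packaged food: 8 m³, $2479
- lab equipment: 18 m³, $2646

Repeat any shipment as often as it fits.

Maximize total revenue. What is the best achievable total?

Taking 6×hardware kits: 24 m³ used, 8910 in revenue.
Every other selection either busts 24 m³ or fails to beat 8910.

8910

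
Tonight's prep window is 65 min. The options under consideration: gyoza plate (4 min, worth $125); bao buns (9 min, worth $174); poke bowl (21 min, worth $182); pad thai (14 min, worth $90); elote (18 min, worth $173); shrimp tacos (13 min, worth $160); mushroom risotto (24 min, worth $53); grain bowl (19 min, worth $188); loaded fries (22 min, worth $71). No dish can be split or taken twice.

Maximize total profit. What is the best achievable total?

820

Gyoza plate + bao buns + elote + shrimp tacos + grain bowl uses 63 of the 65 min and totals 820.
Runner-up gyoza plate + bao buns + poke bowl + elote + shrimp tacos tops out at 814.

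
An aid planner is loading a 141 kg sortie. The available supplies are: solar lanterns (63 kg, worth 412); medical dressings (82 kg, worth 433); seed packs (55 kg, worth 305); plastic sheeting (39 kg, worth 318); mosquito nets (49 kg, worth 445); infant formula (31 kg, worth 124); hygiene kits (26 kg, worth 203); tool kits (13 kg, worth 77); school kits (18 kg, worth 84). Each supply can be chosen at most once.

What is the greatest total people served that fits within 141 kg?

1060

By people served per kg: mosquito nets 9.08, plastic sheeting 8.15, hygiene kits 7.81, solar lanterns 6.54 lead.
The ratio heuristic lands on plastic sheeting + mosquito nets + hygiene kits + tool kits (1043) but leaves 14 kg idle.
The 52 kg tied up in plastic sheeting and tool kits is better spent on solar lanterns — total rises to 1060 (138 kg).
Nothing else within 141 kg beats 1060.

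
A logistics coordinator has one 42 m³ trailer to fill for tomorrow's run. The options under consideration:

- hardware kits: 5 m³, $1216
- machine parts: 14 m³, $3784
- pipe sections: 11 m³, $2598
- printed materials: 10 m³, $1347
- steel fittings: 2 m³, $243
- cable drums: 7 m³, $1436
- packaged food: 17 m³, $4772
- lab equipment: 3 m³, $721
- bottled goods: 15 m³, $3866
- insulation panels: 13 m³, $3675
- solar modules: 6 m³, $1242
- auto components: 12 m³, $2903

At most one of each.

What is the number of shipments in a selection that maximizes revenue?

The maximum revenue within 42 m³ is 11350.
packaged food + insulation panels + auto components hits 11350 at 42 m³.
Any selection reaching 11350 contains exactly 3 shipments.

3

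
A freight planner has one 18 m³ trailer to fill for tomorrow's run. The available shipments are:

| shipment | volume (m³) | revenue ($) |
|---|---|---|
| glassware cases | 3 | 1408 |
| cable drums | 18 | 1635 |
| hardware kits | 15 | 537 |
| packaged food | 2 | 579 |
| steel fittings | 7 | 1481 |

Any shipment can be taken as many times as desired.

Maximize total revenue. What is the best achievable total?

The ratio ordering already packs tightly: 6×glassware cases, 18 m³, 8448.

8448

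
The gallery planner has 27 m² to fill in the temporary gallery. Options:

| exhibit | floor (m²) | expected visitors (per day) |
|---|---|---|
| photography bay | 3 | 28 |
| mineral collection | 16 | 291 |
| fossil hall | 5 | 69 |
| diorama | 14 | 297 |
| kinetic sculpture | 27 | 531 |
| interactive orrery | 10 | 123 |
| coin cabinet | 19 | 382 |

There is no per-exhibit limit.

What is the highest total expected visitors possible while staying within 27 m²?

531

A density-first pass picks photography bay + 2×fossil hall + diorama — 463 at 27 m².
The 27 m² tied up in photography bay and 2×fossil hall and diorama is better spent on kinetic sculpture — total rises to 531 (27 m²).
Nothing else within 27 m² beats 531.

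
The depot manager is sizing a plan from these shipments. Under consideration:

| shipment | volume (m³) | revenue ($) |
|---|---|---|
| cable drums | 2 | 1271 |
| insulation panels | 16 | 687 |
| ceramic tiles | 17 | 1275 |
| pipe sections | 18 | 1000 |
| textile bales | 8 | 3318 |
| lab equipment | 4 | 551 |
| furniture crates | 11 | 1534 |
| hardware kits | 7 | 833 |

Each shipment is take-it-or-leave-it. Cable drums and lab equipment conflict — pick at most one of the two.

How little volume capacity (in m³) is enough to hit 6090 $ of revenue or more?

21

Minimise m³ subject to total revenue ≥ 6090.
cable drums + textile bales + furniture crates: 6123 revenue at 21 m³.
No combination under 21 m³ hits 6090.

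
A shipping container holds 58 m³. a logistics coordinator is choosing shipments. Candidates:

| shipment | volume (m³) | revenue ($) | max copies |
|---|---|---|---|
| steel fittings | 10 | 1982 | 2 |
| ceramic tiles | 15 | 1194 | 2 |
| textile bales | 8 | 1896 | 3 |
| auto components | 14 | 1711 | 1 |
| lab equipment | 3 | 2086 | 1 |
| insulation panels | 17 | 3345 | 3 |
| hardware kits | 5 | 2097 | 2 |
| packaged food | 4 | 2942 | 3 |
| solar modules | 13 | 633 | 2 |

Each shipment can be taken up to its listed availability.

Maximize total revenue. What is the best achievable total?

22243

The ratio heuristic lands on 3×textile bales + lab equipment + 2×hardware kits + 3×packaged food (20794) but leaves 9 m³ idle.
Dropping textile bales frees 8 m³; slotting in insulation panels (17 m³) lifts the total to 22243 at 58 m³.
Nothing else within 58 m³ beats 22243.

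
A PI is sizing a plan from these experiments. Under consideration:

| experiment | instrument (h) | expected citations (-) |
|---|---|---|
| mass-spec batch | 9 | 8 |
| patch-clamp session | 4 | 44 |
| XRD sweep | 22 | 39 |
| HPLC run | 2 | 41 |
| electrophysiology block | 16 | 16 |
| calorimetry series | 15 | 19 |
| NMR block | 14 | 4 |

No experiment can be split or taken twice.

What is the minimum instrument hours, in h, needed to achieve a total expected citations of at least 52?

6

Need the lightest bundle worth ≥ 52.
patch-clamp session + HPLC run reaches 85 using 6 h.
Below 6 h the best achievable stays under 52.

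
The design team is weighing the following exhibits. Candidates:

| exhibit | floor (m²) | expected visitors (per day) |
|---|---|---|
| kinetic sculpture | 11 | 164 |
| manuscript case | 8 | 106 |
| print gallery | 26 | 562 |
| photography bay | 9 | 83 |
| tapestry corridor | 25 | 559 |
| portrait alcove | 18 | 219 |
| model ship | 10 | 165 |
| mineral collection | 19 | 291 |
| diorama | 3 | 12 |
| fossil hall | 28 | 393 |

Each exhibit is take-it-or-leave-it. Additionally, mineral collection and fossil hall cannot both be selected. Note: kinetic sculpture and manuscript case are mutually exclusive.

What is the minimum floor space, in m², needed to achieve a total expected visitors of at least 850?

Look for the lowest-floor combination reaching 850.
tapestry corridor + mineral collection reaches 850 using 44 m².
No combination under 44 m² hits 850.

44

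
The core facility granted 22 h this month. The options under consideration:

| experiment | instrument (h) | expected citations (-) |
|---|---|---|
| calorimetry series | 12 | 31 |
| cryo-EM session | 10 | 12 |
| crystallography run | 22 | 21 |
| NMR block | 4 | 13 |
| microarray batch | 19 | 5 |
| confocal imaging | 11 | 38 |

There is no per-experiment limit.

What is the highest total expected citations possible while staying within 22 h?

76

The ratio ordering already packs tightly: 2×confocal imaging, 22 h, 76.
Every other selection either busts 22 h or fails to beat 76.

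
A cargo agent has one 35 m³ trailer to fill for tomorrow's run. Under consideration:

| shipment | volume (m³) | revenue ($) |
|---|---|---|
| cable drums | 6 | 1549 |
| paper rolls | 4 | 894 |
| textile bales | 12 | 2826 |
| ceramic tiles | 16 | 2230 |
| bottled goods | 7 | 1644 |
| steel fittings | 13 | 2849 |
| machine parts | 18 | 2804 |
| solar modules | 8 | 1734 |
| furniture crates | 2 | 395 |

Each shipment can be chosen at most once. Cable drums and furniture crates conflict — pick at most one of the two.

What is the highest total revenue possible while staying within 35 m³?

8118

Ranking by ratio (revenue/m³): cable drums 258.17, textile bales 235.50, bottled goods 234.86.
Best packing: cable drums + paper rolls + textile bales + steel fittings — 35 m³, 8118 total.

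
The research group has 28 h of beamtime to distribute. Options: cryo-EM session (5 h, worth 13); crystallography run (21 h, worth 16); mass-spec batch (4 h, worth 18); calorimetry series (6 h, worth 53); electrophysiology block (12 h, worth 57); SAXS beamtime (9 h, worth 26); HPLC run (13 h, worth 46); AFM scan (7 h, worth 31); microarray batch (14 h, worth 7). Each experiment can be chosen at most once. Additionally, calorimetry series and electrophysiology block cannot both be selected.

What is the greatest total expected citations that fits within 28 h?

Best packing: cryo-EM session + mass-spec batch + calorimetry series + HPLC run — 28 h, 130 total.
Every other selection either busts 28 h or breaks a pairing rule or fails to beat 130.

130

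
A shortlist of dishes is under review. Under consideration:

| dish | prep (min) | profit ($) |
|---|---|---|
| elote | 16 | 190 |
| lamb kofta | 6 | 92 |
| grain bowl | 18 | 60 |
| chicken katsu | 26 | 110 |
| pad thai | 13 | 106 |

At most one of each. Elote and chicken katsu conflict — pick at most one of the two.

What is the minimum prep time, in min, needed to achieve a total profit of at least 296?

29

Need the lightest bundle worth ≥ 296.
elote + pad thai reaches 296 using 29 min.
Below 29 min the best achievable stays under 296.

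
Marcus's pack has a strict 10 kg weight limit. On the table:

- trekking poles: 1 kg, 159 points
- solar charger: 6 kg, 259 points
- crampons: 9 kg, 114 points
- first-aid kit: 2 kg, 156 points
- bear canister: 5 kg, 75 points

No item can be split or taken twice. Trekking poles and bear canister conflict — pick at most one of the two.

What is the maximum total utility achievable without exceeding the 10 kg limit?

Density check — trekking poles 159.00, first-aid kit 78.00, solar charger 43.17, bear canister 15.00 are the best per kg.
Trekking poles + solar charger + first-aid kit uses 9 of the 10 kg and totals 574.
Nothing else feasible within 10 kg beats 574.

574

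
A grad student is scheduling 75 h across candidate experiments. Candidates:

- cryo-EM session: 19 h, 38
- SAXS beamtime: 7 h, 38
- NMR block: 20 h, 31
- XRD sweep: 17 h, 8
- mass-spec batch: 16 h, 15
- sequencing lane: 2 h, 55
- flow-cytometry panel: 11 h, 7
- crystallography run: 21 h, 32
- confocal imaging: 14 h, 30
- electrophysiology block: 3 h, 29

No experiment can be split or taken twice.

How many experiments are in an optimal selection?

6

Optimal total is 223.
For example cryo-EM session + SAXS beamtime + NMR block + sequencing lane + crystallography run + electrophysiology block achieves it, using 72 h.
All optima have 6 experiments.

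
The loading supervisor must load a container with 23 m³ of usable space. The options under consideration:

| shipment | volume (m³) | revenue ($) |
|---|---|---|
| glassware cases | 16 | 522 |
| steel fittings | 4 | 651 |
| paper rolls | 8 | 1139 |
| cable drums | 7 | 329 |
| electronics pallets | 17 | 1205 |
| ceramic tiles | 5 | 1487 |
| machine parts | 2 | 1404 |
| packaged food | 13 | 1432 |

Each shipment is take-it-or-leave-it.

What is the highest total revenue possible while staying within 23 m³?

4681

Ranking by ratio (revenue/m³): machine parts 702.00, ceramic tiles 297.40, steel fittings 162.75, paper rolls 142.38.
Best packing: steel fittings + paper rolls + ceramic tiles + machine parts — 19 m³, 4681 total.
The closest alternative, paper rolls + cable drums + ceramic tiles + machine parts, reaches only 4359.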